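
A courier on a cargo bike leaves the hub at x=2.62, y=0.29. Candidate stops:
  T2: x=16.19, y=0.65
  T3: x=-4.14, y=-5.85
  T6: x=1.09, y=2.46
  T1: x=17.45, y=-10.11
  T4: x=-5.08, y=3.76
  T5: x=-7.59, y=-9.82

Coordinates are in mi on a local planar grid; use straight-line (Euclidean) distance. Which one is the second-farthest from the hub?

Distance to each, sorted:
T1: 18.1 mi
T5: 14.4 mi
T2: 13.6 mi
T3: 9.1 mi
T4: 8.4 mi
T6: 2.7 mi
The second-farthest is T5 at 14.4 mi.

T5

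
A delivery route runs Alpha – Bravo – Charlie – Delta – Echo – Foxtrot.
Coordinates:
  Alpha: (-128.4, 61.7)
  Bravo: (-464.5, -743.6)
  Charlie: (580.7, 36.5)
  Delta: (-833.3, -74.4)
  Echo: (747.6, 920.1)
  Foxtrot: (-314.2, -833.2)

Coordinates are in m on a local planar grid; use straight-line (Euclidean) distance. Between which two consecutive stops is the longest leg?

Leg distances:
Alpha→Bravo: 872.6 m
Bravo→Charlie: 1304.2 m
Charlie→Delta: 1418.3 m
Delta→Echo: 1867.7 m
Echo→Foxtrot: 2049.8 m
The longest leg is Echo–Foxtrot at 2049.8 m.

Echo–Foxtrot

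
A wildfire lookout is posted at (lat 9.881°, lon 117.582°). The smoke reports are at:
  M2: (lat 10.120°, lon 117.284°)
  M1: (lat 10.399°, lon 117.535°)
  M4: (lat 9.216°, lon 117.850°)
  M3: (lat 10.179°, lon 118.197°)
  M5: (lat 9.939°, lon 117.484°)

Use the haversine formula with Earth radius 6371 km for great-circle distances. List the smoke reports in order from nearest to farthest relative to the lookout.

M5, M2, M1, M3, M4

Computing each great-circle distance from (lat 9.881°, lon 117.582°):
M5 (lat 9.939°, lon 117.484°): 12.5 km
M2 (lat 10.120°, lon 117.284°): 42.1 km
M1 (lat 10.399°, lon 117.535°): 57.8 km
M3 (lat 10.179°, lon 118.197°): 75.1 km
M4 (lat 9.216°, lon 117.850°): 79.6 km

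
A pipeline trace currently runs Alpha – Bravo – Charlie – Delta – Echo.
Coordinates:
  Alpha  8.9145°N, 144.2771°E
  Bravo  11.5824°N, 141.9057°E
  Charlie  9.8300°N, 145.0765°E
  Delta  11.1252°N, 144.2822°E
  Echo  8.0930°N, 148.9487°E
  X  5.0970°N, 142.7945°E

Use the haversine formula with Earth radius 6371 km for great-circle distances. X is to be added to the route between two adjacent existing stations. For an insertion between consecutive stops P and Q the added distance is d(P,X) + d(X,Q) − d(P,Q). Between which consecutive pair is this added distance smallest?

between Alpha and Bravo

Added distance for inserting X between each consecutive pair:
Alpha–Bravo: 788.5 km
Bravo–Charlie: 913.6 km
Charlie–Delta: 1105.1 km
Delta–Echo: 834.3 km
Smallest added distance is 788.5 km, inserting between Alpha and Bravo.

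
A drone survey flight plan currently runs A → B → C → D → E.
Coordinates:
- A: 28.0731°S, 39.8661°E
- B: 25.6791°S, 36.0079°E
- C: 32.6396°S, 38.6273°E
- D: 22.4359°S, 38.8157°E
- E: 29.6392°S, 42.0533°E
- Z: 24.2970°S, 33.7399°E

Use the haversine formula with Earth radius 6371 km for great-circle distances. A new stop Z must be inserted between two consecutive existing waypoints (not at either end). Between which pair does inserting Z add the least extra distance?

Added distance for inserting Z between each consecutive pair:
A–B: 550.7 km
B–C: 503.9 km
C–D: 466.2 km
D–E: 709.3 km
Smallest added distance is 466.2 km, inserting between C and D.

between C and D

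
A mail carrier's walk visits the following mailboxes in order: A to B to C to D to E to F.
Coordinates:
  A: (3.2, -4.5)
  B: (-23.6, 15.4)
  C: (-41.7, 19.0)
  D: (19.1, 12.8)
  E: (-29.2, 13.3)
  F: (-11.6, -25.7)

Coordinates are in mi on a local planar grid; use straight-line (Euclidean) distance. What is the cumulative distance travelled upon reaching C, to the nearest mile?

52 mi

Leg distances:
A→B: 33.4 mi  (cumulative 33.4 mi)
B→C: 18.5 mi  (cumulative 51.8 mi)
Cumulative distance at C ≈ 52 mi.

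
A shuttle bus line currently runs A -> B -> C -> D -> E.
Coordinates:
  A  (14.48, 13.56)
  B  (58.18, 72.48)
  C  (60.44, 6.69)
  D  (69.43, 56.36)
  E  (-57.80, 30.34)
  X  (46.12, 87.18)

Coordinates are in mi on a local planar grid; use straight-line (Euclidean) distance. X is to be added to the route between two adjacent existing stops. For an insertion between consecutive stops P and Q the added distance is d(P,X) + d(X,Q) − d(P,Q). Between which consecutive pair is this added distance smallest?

Added distance for inserting X between each consecutive pair:
A–B: 25.8 mi
B–C: 34.9 mi
C–D: 69.9 mi
D–E: 27.2 mi
Smallest added distance is 25.8 mi, inserting between A and B.

between A and B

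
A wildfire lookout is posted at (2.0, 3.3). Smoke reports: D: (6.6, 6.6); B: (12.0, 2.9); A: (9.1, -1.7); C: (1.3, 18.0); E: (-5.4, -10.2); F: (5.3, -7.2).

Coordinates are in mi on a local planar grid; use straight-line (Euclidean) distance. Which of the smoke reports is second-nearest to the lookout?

A

Distance to each, sorted:
D: 5.7 mi
A: 8.7 mi
B: 10.0 mi
F: 11.0 mi
C: 14.7 mi
E: 15.4 mi
The second-nearest is A at 8.7 mi.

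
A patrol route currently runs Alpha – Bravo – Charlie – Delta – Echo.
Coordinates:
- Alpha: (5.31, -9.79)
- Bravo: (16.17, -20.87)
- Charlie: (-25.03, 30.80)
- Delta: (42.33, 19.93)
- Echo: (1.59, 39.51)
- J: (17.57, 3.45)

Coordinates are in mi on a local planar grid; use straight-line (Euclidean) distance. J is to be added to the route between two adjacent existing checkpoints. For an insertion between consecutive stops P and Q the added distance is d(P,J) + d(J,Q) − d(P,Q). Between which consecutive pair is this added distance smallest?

between Bravo and Charlie

Added distance for inserting J between each consecutive pair:
Alpha–Bravo: 26.9 mi
Bravo–Charlie: 8.9 mi
Charlie–Delta: 12.1 mi
Delta–Echo: 24.0 mi
Smallest added distance is 8.9 mi, inserting between Bravo and Charlie.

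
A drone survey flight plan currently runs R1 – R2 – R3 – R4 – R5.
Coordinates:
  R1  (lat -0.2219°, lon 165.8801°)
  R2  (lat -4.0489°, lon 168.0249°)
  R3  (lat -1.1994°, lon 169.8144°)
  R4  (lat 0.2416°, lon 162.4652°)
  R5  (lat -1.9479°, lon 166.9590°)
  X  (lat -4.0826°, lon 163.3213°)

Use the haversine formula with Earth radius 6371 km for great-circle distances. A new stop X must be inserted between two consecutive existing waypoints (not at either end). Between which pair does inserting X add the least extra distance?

Added distance for inserting X between each consecutive pair:
R1–R2: 548.9 km
R2–R3: 936.9 km
R3–R4: 446.6 km
R4–R5: 402.9 km
Smallest added distance is 402.9 km, inserting between R4 and R5.

between R4 and R5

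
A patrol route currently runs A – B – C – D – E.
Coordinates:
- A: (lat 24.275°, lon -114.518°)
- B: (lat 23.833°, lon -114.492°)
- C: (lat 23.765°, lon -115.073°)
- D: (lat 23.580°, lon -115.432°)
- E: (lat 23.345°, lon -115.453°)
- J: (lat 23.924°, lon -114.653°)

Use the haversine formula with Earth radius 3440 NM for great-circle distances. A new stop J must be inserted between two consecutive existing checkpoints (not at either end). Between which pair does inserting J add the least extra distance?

Added distance for inserting J between each consecutive pair:
A–B: 6.2 NM
B–C: 3.2 NM
C–D: 49.8 NM
D–E: 89.5 NM
Smallest added distance is 3.2 NM, inserting between B and C.

between B and C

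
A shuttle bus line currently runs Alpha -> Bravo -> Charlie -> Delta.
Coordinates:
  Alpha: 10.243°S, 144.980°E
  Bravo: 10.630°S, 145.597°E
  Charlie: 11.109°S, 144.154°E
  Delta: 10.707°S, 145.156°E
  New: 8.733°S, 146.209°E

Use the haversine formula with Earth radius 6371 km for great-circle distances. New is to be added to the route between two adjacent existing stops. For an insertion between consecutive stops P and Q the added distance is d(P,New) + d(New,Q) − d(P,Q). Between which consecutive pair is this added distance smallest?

between Alpha and Bravo

Added distance for inserting New between each consecutive pair:
Alpha–Bravo: 356.6 km
Bravo–Charlie: 402.1 km
Charlie–Delta: 476.9 km
Smallest added distance is 356.6 km, inserting between Alpha and Bravo.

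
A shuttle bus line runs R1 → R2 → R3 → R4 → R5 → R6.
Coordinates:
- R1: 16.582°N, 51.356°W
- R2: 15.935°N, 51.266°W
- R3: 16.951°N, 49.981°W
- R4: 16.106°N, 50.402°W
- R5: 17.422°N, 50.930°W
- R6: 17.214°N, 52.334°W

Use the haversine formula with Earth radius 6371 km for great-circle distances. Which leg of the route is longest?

R2–R3

Leg distances:
R1→R2: 72.6 km
R2→R3: 177.6 km
R3→R4: 104.1 km
R4→R5: 156.8 km
R5→R6: 150.8 km
The longest leg is R2–R3 at 177.6 km.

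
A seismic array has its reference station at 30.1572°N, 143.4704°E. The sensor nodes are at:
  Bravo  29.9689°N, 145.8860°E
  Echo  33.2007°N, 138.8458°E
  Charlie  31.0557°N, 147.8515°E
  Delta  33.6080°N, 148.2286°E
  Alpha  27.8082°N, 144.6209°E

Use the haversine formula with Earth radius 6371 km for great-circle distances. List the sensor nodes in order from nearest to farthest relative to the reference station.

Bravo, Alpha, Charlie, Echo, Delta

Distances from the reference station:
Bravo 29.9689°N, 145.8860°E: 233.4 km
Alpha 27.8082°N, 144.6209°E: 284.2 km
Charlie 31.0557°N, 147.8515°E: 431.0 km
Echo 33.2007°N, 138.8458°E: 553.1 km
Delta 33.6080°N, 148.2286°E: 590.7 km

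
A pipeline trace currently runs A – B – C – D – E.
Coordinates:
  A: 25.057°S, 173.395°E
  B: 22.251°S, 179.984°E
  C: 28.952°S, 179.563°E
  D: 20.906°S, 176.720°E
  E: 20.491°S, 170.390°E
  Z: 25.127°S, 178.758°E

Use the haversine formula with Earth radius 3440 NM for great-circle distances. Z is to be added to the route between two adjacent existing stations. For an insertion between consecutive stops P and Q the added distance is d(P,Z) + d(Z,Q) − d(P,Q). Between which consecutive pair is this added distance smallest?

between C and D

Added distance for inserting Z between each consecutive pair:
A–B: 77.4 NM
B–C: 16.0 NM
C–D: 3.7 NM
D–E: 461.1 NM
Smallest added distance is 3.7 NM, inserting between C and D.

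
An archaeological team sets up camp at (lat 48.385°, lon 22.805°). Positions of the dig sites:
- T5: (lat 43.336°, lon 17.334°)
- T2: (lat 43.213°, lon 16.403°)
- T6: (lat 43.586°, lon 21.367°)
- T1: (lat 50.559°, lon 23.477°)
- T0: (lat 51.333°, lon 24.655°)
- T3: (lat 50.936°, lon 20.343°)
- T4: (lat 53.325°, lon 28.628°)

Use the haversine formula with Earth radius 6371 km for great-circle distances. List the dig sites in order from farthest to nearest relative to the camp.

Distances from the camp:
T2 (lat 43.213°, lon 16.403°): 759.1 km
T5 (lat 43.336°, lon 17.334°): 702.9 km
T4 (lat 53.325°, lon 28.628°): 684.2 km
T6 (lat 43.586°, lon 21.367°): 545.0 km
T0 (lat 51.333°, lon 24.655°): 353.6 km
T3 (lat 50.936°, lon 20.343°): 334.4 km
T1 (lat 50.559°, lon 23.477°): 246.6 km

T2, T5, T4, T6, T0, T3, T1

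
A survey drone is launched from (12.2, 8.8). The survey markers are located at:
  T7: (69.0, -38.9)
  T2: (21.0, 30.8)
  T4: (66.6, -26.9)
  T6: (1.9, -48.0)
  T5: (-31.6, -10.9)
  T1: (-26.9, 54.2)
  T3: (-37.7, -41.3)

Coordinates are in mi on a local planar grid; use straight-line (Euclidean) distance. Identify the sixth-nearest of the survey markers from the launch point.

Distance to each, sorted:
T2: 23.7 mi
T5: 48.0 mi
T6: 57.7 mi
T1: 59.9 mi
T4: 65.1 mi
T3: 70.7 mi
T7: 74.2 mi
The sixth-nearest is T3 at 70.7 mi.

T3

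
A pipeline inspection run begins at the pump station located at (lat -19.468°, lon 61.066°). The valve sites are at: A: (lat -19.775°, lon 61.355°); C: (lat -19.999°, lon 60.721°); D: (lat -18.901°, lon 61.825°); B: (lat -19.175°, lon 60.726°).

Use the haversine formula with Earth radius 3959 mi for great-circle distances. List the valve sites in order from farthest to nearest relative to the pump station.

Distances from the pump station:
D (lat -18.901°, lon 61.825°): 63.2 mi
C (lat -19.999°, lon 60.721°): 43.0 mi
B (lat -19.175°, lon 60.726°): 30.0 mi
A (lat -19.775°, lon 61.355°): 28.4 mi

D, C, B, A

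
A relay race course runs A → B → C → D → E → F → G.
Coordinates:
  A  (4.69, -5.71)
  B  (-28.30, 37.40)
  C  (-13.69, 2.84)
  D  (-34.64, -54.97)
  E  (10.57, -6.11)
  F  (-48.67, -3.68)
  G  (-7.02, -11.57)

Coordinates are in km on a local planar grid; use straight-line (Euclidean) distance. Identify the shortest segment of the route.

Leg distances:
A→B: 54.3 km
B→C: 37.5 km
C→D: 61.5 km
D→E: 66.6 km
E→F: 59.3 km
F→G: 42.4 km
The shortest leg is B–C at 37.5 km.

B–C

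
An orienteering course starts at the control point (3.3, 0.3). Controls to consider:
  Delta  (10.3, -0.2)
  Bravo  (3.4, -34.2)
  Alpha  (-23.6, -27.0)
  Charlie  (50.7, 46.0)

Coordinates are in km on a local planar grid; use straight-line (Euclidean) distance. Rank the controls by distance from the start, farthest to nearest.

Distance from the start at (3.3, 0.3) to each:
Charlie (50.7, 46.0): 65.8 km
Alpha (-23.6, -27.0): 38.3 km
Bravo (3.4, -34.2): 34.5 km
Delta (10.3, -0.2): 7.0 km

Charlie, Alpha, Bravo, Delta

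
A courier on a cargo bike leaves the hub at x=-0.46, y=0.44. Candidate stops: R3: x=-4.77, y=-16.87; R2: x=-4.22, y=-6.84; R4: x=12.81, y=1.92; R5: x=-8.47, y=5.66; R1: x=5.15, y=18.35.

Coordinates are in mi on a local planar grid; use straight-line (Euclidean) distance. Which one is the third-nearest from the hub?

R4

Distance to each, sorted:
R2: 8.2 mi
R5: 9.6 mi
R4: 13.4 mi
R3: 17.8 mi
R1: 18.8 mi
The third-nearest is R4 at 13.4 mi.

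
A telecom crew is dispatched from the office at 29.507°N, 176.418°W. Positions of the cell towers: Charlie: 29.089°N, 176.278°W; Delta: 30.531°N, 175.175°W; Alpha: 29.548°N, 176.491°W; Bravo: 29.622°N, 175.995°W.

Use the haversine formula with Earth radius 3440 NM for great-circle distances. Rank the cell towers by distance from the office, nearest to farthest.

Alpha, Bravo, Charlie, Delta

Computing each great-circle distance from 29.507°N, 176.418°W:
Alpha 29.548°N, 176.491°W: 4.5 NM
Bravo 29.622°N, 175.995°W: 23.1 NM
Charlie 29.089°N, 176.278°W: 26.1 NM
Delta 30.531°N, 175.175°W: 89.2 NM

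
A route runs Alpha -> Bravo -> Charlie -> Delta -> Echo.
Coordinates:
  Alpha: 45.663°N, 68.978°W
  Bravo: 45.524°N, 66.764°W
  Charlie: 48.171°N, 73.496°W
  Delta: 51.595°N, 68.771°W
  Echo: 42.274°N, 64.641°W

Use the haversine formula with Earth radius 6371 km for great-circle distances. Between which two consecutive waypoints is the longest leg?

Delta–Echo

Leg distances:
Alpha→Bravo: 173.0 km
Bravo→Charlie: 590.2 km
Charlie→Delta: 509.3 km
Delta→Echo: 1082.4 km
The longest leg is Delta–Echo at 1082.4 km.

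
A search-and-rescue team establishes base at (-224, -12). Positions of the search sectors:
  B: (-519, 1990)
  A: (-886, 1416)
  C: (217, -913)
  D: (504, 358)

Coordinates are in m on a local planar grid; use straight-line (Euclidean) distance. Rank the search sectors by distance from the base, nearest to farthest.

Distances from the base:
D (504, 358): 816.6 m
C (217, -913): 1003.1 m
A (-886, 1416): 1574.0 m
B (-519, 1990): 2023.6 m

D, C, A, B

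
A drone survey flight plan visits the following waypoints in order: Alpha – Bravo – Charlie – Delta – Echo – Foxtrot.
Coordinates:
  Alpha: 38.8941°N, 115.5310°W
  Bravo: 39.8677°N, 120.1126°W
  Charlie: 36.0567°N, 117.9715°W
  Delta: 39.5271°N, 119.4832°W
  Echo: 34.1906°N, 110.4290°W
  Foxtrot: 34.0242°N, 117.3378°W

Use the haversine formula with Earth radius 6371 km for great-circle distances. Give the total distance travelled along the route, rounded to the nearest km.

2916 km

Leg distances:
Alpha→Bravo: 408.3 km  (cumulative 408.3 km)
Bravo→Charlie: 463.4 km  (cumulative 871.8 km)
Charlie→Delta: 408.1 km  (cumulative 1279.9 km)
Delta→Echo: 999.6 km  (cumulative 2279.5 km)
Echo→Foxtrot: 636.2 km  (cumulative 2915.7 km)
Total route length ≈ 2916 km.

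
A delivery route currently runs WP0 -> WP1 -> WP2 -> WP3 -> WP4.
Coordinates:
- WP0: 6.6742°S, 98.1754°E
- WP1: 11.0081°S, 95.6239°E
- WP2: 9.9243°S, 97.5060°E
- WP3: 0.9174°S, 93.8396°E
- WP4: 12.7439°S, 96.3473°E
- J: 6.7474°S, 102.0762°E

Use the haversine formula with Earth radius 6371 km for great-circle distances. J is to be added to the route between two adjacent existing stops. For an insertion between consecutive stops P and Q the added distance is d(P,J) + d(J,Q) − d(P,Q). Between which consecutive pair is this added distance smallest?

between WP2 and WP3

Added distance for inserting J between each consecutive pair:
WP0–WP1: 725.8 km
WP1–WP2: 1228.4 km
WP2–WP3: 654.1 km
WP3–WP4: 691.9 km
Smallest added distance is 654.1 km, inserting between WP2 and WP3.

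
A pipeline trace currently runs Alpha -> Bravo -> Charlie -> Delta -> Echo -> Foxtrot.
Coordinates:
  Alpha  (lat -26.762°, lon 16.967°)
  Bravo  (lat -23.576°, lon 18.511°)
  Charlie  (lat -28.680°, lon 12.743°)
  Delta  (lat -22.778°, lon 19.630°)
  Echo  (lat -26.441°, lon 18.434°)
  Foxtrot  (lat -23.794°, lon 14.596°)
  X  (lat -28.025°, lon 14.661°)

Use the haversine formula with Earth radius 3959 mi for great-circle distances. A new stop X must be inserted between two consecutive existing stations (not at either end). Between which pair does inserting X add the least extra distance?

between Charlie and Delta

Added distance for inserting X between each consecutive pair:
Alpha–Bravo: 315.5 mi
Bravo–Charlie: 12.5 mi
Charlie–Delta: 10.7 mi
Delta–Echo: 469.3 mi
Echo–Foxtrot: 246.9 mi
Smallest added distance is 10.7 mi, inserting between Charlie and Delta.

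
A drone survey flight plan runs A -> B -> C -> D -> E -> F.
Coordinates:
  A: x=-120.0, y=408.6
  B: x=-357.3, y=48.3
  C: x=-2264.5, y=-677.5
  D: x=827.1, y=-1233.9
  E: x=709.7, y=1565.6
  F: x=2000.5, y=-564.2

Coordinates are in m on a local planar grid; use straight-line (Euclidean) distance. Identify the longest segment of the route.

C–D

Leg distances:
A→B: 431.4 m
B→C: 2040.6 m
C→D: 3141.3 m
D→E: 2802.0 m
E→F: 2490.4 m
The longest leg is C–D at 3141.3 m.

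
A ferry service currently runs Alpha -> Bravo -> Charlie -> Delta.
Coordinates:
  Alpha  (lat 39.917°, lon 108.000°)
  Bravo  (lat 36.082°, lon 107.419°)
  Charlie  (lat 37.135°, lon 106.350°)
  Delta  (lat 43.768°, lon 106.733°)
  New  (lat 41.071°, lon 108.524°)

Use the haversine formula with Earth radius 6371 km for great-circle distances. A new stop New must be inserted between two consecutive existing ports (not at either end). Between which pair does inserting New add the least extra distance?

between Charlie and Delta

Added distance for inserting New between each consecutive pair:
Alpha–Bravo: 269.3 km
Bravo–Charlie: 888.1 km
Charlie–Delta: 71.8 km
Smallest added distance is 71.8 km, inserting between Charlie and Delta.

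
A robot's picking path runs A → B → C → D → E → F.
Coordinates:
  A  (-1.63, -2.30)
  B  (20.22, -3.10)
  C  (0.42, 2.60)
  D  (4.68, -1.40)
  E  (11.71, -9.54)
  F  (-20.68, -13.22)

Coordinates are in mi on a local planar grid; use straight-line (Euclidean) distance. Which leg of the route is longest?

Leg distances:
A→B: 21.9 mi
B→C: 20.6 mi
C→D: 5.8 mi
D→E: 10.8 mi
E→F: 32.6 mi
The longest leg is E–F at 32.6 mi.

E–F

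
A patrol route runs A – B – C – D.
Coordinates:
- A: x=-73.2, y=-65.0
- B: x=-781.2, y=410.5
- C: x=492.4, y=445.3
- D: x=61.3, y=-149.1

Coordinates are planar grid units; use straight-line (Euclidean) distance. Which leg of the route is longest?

B–C

Leg distances:
A→B: 852.9
B→C: 1274.1
C→D: 734.3
The longest leg is B–C at 1274.1.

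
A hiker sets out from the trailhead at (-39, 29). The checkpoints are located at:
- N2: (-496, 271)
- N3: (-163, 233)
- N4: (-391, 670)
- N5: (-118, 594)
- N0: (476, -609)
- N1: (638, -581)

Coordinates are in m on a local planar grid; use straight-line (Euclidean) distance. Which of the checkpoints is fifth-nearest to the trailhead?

Distance to each, sorted:
N3: 238.7 m
N2: 517.1 m
N5: 570.5 m
N4: 731.3 m
N0: 819.9 m
N1: 911.3 m
The fifth-nearest is N0 at 819.9 m.

N0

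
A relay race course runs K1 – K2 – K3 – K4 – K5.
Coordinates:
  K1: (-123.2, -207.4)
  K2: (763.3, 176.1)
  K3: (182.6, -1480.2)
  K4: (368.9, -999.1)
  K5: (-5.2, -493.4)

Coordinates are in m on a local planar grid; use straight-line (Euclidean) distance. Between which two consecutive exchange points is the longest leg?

Leg distances:
K1→K2: 965.9 m
K2→K3: 1755.1 m
K3→K4: 515.9 m
K4→K5: 629.0 m
The longest leg is K2–K3 at 1755.1 m.

K2–K3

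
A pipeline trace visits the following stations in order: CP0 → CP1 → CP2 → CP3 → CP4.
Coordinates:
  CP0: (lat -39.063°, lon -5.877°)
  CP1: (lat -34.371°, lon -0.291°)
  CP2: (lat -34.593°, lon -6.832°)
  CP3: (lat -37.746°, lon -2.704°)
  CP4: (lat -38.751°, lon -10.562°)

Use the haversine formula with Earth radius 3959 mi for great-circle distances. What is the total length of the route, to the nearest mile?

1570 mi

Leg distances:
CP0→CP1: 448.0 mi  (cumulative 448.0 mi)
CP1→CP2: 372.8 mi  (cumulative 820.8 mi)
CP2→CP3: 316.9 mi  (cumulative 1137.7 mi)
CP3→CP4: 431.9 mi  (cumulative 1569.6 mi)
Total route length ≈ 1570 mi.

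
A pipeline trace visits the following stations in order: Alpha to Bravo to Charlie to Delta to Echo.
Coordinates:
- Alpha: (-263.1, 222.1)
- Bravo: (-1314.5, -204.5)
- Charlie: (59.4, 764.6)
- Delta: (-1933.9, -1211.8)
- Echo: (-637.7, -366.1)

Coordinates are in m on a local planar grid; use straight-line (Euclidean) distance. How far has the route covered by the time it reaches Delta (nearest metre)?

Leg distances:
Alpha→Bravo: 1134.6 m  (cumulative 1134.6 m)
Bravo→Charlie: 1681.3 m  (cumulative 2815.9 m)
Charlie→Delta: 2807.0 m  (cumulative 5623.0 m)
Cumulative distance at Delta ≈ 5623 m.

5623 m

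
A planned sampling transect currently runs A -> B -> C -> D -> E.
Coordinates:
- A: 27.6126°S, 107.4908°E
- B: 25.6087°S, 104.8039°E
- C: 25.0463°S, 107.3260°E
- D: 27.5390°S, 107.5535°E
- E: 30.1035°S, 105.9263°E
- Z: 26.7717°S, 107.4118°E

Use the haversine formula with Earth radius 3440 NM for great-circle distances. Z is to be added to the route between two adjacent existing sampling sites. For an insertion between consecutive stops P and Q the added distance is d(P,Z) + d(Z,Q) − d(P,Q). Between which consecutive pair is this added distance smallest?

Added distance for inserting Z between each consecutive pair:
A–B: 19.7 NM
B–C: 119.6 NM
C–D: 0.2 NM
D–E: 85.4 NM
Smallest added distance is 0.2 NM, inserting between C and D.

between C and D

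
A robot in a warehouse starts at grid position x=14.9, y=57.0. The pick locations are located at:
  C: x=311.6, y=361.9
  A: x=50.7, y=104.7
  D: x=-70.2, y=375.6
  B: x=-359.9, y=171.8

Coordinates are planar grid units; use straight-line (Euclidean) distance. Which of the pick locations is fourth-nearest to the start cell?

C

Distance to each, sorted:
A: 59.6
D: 329.8
B: 392.0
C: 425.4
The fourth-nearest is C at 425.4.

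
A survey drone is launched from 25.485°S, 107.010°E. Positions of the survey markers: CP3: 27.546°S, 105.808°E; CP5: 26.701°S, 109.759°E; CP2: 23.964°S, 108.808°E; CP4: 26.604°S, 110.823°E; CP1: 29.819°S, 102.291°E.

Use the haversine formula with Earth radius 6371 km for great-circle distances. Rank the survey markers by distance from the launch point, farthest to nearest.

CP1, CP4, CP5, CP3, CP2

Computing each great-circle distance from 25.485°S, 107.010°E:
CP1 29.819°S, 102.291°E: 669.4 km
CP4 26.604°S, 110.823°E: 400.7 km
CP5 26.701°S, 109.759°E: 306.0 km
CP3 27.546°S, 105.808°E: 258.5 km
CP2 23.964°S, 108.808°E: 248.2 km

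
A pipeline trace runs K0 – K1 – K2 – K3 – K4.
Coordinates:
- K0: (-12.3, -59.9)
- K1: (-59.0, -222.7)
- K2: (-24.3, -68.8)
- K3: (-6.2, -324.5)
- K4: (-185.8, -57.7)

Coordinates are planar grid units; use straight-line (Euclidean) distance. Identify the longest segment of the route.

Leg distances:
K0→K1: 169.4
K1→K2: 157.8
K2→K3: 256.3
K3→K4: 321.6
The longest leg is K3–K4 at 321.6.

K3–K4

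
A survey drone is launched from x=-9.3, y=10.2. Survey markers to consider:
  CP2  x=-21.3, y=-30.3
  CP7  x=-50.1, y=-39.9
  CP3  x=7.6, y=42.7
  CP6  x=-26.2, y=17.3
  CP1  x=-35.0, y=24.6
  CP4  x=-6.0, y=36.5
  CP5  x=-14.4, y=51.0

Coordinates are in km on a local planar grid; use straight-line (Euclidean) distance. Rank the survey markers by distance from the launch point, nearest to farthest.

CP6, CP4, CP1, CP3, CP5, CP2, CP7

Computing each straight-line distance from x=-9.3, y=10.2:
CP6 x=-26.2, y=17.3: 18.3 km
CP4 x=-6.0, y=36.5: 26.5 km
CP1 x=-35.0, y=24.6: 29.5 km
CP3 x=7.6, y=42.7: 36.6 km
CP5 x=-14.4, y=51.0: 41.1 km
CP2 x=-21.3, y=-30.3: 42.2 km
CP7 x=-50.1, y=-39.9: 64.6 km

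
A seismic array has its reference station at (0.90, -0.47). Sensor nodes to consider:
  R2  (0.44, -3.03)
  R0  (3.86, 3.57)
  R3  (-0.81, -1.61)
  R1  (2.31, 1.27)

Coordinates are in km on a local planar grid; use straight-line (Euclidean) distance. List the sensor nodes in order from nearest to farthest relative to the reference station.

R3, R1, R2, R0

Computing each straight-line distance from (0.90, -0.47):
R3 (-0.81, -1.61): 2.1 km
R1 (2.31, 1.27): 2.2 km
R2 (0.44, -3.03): 2.6 km
R0 (3.86, 3.57): 5.0 km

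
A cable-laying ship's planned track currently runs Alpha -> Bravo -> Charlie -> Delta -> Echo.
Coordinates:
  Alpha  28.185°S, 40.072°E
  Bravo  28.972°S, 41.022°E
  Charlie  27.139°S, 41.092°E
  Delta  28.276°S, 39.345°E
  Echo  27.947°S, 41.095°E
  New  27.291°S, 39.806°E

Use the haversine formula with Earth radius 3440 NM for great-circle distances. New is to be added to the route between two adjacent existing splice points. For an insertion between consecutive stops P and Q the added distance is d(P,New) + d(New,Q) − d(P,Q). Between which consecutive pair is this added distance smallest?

between Charlie and Delta

Added distance for inserting New between each consecutive pair:
Alpha–Bravo: 106.4 NM
Bravo–Charlie: 78.9 NM
Charlie–Delta: 18.0 NM
Delta–Echo: 48.3 NM
Smallest added distance is 18.0 NM, inserting between Charlie and Delta.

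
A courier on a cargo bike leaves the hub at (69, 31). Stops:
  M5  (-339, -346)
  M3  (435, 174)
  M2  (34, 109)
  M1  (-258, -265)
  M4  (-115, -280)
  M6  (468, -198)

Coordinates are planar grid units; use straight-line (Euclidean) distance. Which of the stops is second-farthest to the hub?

Distances from the hub ((69, 31)):
M5: 555.5
M6: 460.0
M1: 441.1
M3: 392.9
M4: 361.4
M2: 85.5
The second-farthest is M6 at 460.0.

M6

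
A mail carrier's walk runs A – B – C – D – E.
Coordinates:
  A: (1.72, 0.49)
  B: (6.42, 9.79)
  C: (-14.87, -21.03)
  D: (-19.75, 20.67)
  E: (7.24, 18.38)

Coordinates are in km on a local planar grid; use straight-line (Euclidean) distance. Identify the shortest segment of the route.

Leg distances:
A→B: 10.4 km
B→C: 37.5 km
C→D: 42.0 km
D→E: 27.1 km
The shortest leg is A–B at 10.4 km.

A–B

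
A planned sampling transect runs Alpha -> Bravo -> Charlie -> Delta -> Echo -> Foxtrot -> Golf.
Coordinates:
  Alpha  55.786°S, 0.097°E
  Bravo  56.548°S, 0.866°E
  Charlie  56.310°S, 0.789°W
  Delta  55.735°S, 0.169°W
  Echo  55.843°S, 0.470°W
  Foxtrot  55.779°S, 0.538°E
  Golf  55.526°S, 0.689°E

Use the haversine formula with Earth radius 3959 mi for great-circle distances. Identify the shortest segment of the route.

Leg distances:
Alpha→Bravo: 60.4 mi
Bravo→Charlie: 65.3 mi
Charlie→Delta: 46.4 mi
Delta→Echo: 13.9 mi
Echo→Foxtrot: 39.4 mi
Foxtrot→Golf: 18.4 mi
The shortest leg is Delta–Echo at 13.9 mi.

Delta–Echo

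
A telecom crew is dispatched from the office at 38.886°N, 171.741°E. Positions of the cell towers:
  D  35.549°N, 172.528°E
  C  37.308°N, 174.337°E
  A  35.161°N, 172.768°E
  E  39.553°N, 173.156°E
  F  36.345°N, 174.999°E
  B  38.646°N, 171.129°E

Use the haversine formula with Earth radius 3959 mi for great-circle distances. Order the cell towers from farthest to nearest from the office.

A, F, D, C, E, B

Distances from the office:
A 35.161°N, 172.768°E: 263.5 mi
F 36.345°N, 174.999°E: 250.2 mi
D 35.549°N, 172.528°E: 234.6 mi
C 37.308°N, 174.337°E: 178.4 mi
E 39.553°N, 173.156°E: 88.7 mi
B 38.646°N, 171.129°E: 36.9 mi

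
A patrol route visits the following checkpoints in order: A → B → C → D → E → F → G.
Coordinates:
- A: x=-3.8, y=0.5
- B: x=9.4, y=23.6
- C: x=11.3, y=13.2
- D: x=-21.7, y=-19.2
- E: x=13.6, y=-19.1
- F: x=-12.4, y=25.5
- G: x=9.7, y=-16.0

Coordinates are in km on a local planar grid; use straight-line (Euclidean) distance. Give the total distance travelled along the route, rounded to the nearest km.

217 km

Leg distances:
A→B: 26.6 km  (cumulative 26.6 km)
B→C: 10.6 km  (cumulative 37.2 km)
C→D: 46.2 km  (cumulative 83.4 km)
D→E: 35.3 km  (cumulative 118.7 km)
E→F: 51.6 km  (cumulative 170.3 km)
F→G: 47.0 km  (cumulative 217.4 km)
Total route length ≈ 217 km.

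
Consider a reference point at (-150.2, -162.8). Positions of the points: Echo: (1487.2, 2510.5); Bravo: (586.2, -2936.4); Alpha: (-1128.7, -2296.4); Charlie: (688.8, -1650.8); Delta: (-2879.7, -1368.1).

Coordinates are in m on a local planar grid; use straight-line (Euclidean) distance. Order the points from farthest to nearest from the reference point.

Distance from the reference point at (-150.2, -162.8) to each:
Echo (1487.2, 2510.5): 3134.9 m
Delta (-2879.7, -1368.1): 2983.8 m
Bravo (586.2, -2936.4): 2869.7 m
Alpha (-1128.7, -2296.4): 2347.3 m
Charlie (688.8, -1650.8): 1708.2 m

Echo, Delta, Bravo, Alpha, Charlie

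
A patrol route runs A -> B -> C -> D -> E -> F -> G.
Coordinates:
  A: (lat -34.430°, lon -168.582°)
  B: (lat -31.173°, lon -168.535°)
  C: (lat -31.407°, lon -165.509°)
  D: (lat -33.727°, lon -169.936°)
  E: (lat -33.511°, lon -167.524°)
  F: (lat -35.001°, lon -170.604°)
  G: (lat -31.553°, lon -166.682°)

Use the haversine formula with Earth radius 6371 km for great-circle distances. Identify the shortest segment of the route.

Leg distances:
A→B: 362.2 km
B→C: 288.7 km
C→D: 488.4 km
D→E: 224.6 km
E→F: 328.0 km
F→G: 529.0 km
The shortest leg is D–E at 224.6 km.

D–E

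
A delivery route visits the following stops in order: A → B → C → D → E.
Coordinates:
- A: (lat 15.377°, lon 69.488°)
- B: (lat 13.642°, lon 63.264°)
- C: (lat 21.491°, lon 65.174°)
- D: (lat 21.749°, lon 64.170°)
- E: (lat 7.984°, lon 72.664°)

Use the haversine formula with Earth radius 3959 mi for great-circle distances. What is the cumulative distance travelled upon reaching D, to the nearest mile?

1057 mi

Leg distances:
A→B: 433.2 mi  (cumulative 433.2 mi)
B→C: 556.7 mi  (cumulative 990.0 mi)
C→D: 66.9 mi  (cumulative 1056.9 mi)
Cumulative distance at D ≈ 1057 mi.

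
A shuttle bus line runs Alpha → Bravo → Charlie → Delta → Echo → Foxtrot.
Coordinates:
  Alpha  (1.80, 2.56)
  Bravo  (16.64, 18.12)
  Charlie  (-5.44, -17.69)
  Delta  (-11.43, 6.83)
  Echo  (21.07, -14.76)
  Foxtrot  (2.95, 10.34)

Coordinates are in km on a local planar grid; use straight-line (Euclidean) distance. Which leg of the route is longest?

Leg distances:
Alpha→Bravo: 21.5 km
Bravo→Charlie: 42.1 km
Charlie→Delta: 25.2 km
Delta→Echo: 39.0 km
Echo→Foxtrot: 31.0 km
The longest leg is Bravo–Charlie at 42.1 km.

Bravo–Charlie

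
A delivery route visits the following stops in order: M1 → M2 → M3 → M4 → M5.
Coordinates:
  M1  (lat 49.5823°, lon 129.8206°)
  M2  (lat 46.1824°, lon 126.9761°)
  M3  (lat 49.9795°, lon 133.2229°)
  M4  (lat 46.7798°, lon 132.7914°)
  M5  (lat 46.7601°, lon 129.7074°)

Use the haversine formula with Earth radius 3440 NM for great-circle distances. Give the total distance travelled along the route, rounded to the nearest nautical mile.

892 NM

Leg distances:
M1→M2: 234.0 NM  (cumulative 234.0 NM)
M2→M3: 338.5 NM  (cumulative 572.6 NM)
M3→M4: 192.9 NM  (cumulative 765.4 NM)
M4→M5: 126.8 NM  (cumulative 892.3 NM)
Total route length ≈ 892 NM.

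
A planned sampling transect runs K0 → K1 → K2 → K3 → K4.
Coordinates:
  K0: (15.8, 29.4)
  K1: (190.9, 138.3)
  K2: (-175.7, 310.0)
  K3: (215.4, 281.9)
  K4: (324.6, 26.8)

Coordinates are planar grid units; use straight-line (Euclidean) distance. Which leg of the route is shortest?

K0–K1

Leg distances:
K0→K1: 206.2
K1→K2: 404.8
K2→K3: 392.1
K3→K4: 277.5
The shortest leg is K0–K1 at 206.2.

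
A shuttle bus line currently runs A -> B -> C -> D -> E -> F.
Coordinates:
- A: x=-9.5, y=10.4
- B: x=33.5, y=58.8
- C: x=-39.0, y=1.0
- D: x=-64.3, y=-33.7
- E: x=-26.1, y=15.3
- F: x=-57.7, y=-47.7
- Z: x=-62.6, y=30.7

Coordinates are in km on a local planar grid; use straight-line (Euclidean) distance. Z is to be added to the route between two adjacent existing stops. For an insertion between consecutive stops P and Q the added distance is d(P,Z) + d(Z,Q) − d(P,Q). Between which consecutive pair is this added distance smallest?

Added distance for inserting Z between each consecutive pair:
A–B: 92.2 km
B–C: 45.3 km
C–D: 59.4 km
D–E: 41.9 km
E–F: 47.7 km
Smallest added distance is 41.9 km, inserting between D and E.

between D and E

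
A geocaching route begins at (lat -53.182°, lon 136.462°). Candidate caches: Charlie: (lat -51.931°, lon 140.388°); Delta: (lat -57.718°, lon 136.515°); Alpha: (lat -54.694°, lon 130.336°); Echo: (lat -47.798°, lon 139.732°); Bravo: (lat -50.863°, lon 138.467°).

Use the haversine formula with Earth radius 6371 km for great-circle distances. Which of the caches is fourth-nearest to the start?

Distance to each, sorted:
Bravo: 292.1 km
Charlie: 299.6 km
Alpha: 434.6 km
Delta: 504.4 km
Echo: 641.6 km
The fourth-nearest is Delta at 504.4 km.

Delta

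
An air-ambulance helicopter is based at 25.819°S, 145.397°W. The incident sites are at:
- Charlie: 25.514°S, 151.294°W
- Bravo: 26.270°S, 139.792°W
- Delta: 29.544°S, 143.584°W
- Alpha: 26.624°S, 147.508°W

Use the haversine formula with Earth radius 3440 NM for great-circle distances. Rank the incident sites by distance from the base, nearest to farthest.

Distance from the base at 25.819°S, 145.397°W to each:
Alpha 26.624°S, 147.508°W: 123.5 NM
Delta 29.544°S, 143.584°W: 243.5 NM
Bravo 26.270°S, 139.792°W: 303.5 NM
Charlie 25.514°S, 151.294°W: 319.6 NM

Alpha, Delta, Bravo, Charlie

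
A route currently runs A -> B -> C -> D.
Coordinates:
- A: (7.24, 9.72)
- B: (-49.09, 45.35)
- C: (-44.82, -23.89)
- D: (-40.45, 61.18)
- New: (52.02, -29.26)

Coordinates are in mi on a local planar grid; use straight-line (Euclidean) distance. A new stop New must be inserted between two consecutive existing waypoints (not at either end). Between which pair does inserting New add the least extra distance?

between A and B

Added distance for inserting New between each consecutive pair:
A–B: 118.4 mi
B–C: 153.3 mi
C–D: 141.2 mi
Smallest added distance is 118.4 mi, inserting between A and B.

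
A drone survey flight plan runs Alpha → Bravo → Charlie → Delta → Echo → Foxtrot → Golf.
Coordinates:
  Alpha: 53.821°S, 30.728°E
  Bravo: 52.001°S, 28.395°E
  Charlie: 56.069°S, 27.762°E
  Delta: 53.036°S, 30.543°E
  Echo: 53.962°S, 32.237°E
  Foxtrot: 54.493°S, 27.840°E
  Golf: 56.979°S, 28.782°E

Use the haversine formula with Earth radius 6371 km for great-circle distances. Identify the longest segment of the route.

Leg distances:
Alpha→Bravo: 255.8 km
Bravo→Charlie: 454.2 km
Charlie→Delta: 381.9 km
Delta→Echo: 152.2 km
Echo→Foxtrot: 291.8 km
Foxtrot→Golf: 282.6 km
The longest leg is Bravo–Charlie at 454.2 km.

Bravo–Charlie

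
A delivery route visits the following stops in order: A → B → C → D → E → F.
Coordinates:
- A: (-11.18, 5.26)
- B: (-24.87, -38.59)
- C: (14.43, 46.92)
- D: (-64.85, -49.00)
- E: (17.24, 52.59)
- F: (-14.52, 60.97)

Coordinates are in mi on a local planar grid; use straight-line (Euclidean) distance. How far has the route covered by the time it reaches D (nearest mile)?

264 mi

Leg distances:
A→B: 45.9 mi  (cumulative 45.9 mi)
B→C: 94.1 mi  (cumulative 140.0 mi)
C→D: 124.4 mi  (cumulative 264.5 mi)
Cumulative distance at D ≈ 264 mi.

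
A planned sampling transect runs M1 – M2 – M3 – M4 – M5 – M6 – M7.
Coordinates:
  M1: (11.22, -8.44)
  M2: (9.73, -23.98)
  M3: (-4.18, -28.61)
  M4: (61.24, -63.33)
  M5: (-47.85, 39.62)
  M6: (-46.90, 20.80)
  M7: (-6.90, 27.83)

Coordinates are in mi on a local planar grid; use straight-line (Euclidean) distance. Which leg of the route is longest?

Leg distances:
M1→M2: 15.6 mi
M2→M3: 14.7 mi
M3→M4: 74.1 mi
M4→M5: 150.0 mi
M5→M6: 18.8 mi
M6→M7: 40.6 mi
The longest leg is M4–M5 at 150.0 mi.

M4–M5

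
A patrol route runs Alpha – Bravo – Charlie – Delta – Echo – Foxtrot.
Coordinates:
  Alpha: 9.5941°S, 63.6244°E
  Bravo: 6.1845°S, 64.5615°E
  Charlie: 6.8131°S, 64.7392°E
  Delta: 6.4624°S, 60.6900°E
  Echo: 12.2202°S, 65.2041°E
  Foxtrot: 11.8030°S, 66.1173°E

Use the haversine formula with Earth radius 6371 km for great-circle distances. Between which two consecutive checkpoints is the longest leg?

Leg distances:
Alpha→Bravo: 392.9 km
Bravo→Charlie: 72.6 km
Charlie→Delta: 448.9 km
Delta→Echo: 809.3 km
Echo→Foxtrot: 109.6 km
The longest leg is Delta–Echo at 809.3 km.

Delta–Echo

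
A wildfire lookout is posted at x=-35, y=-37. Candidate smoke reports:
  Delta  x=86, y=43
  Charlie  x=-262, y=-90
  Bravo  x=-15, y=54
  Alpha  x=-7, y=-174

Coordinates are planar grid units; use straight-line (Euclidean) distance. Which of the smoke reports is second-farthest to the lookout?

Distance to each, sorted:
Charlie: 233.1
Delta: 145.1
Alpha: 139.8
Bravo: 93.2
The second-farthest is Delta at 145.1.

Delta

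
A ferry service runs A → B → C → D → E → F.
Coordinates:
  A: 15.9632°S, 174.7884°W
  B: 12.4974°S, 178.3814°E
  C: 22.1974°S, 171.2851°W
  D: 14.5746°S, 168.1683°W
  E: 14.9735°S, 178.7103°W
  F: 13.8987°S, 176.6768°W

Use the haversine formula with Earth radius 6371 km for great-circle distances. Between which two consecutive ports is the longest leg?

Leg distances:
A→B: 830.8 km
B→C: 1537.0 km
C→D: 909.1 km
D→E: 1134.2 km
E→F: 249.5 km
The longest leg is B–C at 1537.0 km.

B–C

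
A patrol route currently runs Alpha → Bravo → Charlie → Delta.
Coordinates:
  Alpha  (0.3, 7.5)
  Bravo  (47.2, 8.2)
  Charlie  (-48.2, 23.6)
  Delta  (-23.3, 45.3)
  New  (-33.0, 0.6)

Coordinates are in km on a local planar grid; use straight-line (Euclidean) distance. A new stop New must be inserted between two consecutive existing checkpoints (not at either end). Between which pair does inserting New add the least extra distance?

Added distance for inserting New between each consecutive pair:
Alpha–Bravo: 67.7 km
Bravo–Charlie: 11.5 km
Charlie–Delta: 40.3 km
Smallest added distance is 11.5 km, inserting between Bravo and Charlie.

between Bravo and Charlie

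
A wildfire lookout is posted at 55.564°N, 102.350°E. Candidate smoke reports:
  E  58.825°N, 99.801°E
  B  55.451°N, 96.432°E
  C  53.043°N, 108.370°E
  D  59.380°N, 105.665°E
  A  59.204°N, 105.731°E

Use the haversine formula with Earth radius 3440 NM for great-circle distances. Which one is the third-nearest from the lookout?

A

Distances from the lookout (55.564°N, 102.350°E):
B: 201.3 NM
E: 212.6 NM
A: 244.3 NM
D: 252.8 NM
C: 259.4 NM
The third-nearest is A at 244.3 NM.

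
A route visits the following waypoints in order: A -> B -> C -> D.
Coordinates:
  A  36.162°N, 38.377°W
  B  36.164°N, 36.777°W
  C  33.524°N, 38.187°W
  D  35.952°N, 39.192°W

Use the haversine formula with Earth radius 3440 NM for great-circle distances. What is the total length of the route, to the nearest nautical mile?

Leg distances:
A→B: 77.6 NM  (cumulative 77.6 NM)
B→C: 173.1 NM  (cumulative 250.6 NM)
C→D: 154.0 NM  (cumulative 404.6 NM)
Total route length ≈ 405 NM.

405 NM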